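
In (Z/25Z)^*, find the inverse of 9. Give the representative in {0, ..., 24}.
Apply the extended Euclidean algorithm to (25, 9), tracking rows (r, s, t) with s·25 + t·9 = r. Each division r_prev = q·r_cur + r_new produces the new row as (previous row) − q·(current row):
  row A: (25, 1, 0)   [1·25 + 0·9 = 25]
  row B: (9, 0, 1)   [0·25 + 1·9 = 9]
  25 = 2·9 + 7   → row C = row A − 2·row B = (7, 1, −2)   [check: 1·25 − 2·9 = 7]
  9 = 1·7 + 2   → row D = row B − 1·row C = (2, −1, 3)   [check: −1·25 + 3·9 = 2]
  7 = 3·2 + 1   → row E = row C − 3·row D = (1, 4, −11)   [check: 4·25 − 11·9 = 1]
  2 = 2·1 + 0   → remainder 0, stop. gcd = 1 (last nonzero row E).
The gcd is 1, so 9 is invertible mod 25. The last nonzero row gives 4·25 − 11·9 = 1, so t = −11. So 9^(−1) ≡ −11 ≡ 14 (mod 25). Verify: 9 · 14 = 126 ≡ 1 (mod 25). ✓

Final answer: 9^(−1) ≡ 14 (mod 25)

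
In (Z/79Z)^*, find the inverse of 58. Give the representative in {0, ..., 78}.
Apply the extended Euclidean algorithm to (79, 58), tracking rows (r, s, t) with s·79 + t·58 = r. Each division r_prev = q·r_cur + r_new produces the new row as (previous row) − q·(current row):
  row A: (79, 1, 0)   [1·79 + 0·58 = 79]
  row B: (58, 0, 1)   [0·79 + 1·58 = 58]
  79 = 1·58 + 21   → row C = row A − 1·row B = (21, 1, −1)   [check: 1·79 − 1·58 = 21]
  58 = 2·21 + 16   → row D = row B − 2·row C = (16, −2, 3)   [check: −2·79 + 3·58 = 16]
  21 = 1·16 + 5   → row E = row C − 1·row D = (5, 3, −4)   [check: 3·79 − 4·58 = 5]
  16 = 3·5 + 1   → row F = row D − 3·row E = (1, −11, 15)   [check: −11·79 + 15·58 = 1]
  5 = 5·1 + 0   → remainder 0, stop. gcd = 1 (last nonzero row F).
The gcd is 1, so 58 is invertible mod 79. The last nonzero row gives −11·79 + 15·58 = 1, so t = 15. So 58^(−1) ≡ 15 (mod 79). Verify: 58 · 15 = 870 ≡ 1 (mod 79). ✓

Final answer: 58^(−1) ≡ 15 (mod 79)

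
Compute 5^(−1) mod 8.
5^(−1) ≡ 5 (mod 8)

Apply the extended Euclidean algorithm to (8, 5), tracking rows (r, s, t) with s·8 + t·5 = r. Each division r_prev = q·r_cur + r_new produces the new row as (previous row) − q·(current row):
  row A: (8, 1, 0)   [1·8 + 0·5 = 8]
  row B: (5, 0, 1)   [0·8 + 1·5 = 5]
  8 = 1·5 + 3   → row C = row A − 1·row B = (3, 1, −1)   [check: 1·8 − 1·5 = 3]
  5 = 1·3 + 2   → row D = row B − 1·row C = (2, −1, 2)   [check: −1·8 + 2·5 = 2]
  3 = 1·2 + 1   → row E = row C − 1·row D = (1, 2, −3)   [check: 2·8 − 3·5 = 1]
  2 = 2·1 + 0   → remainder 0, stop. gcd = 1 (last nonzero row E).
The gcd is 1, so 5 is invertible mod 8. The last nonzero row gives 2·8 − 3·5 = 1, so t = −3. So 5^(−1) ≡ −3 ≡ 5 (mod 8). Verify: 5 · 5 = 25 ≡ 1 (mod 8). ✓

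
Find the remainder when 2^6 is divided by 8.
0

Use repeated squaring. Binary(6) = 110. Walk through the bits of the exponent 6 left-to-right: at each bit after the leading one, square the running value, then multiply by 2 if the bit is 1 (always reducing mod 8):
  bit 1 = 1 (leading): start with 2.
  bit 2 = 1: square 2^2 = 4; bit is 1, so multiply 4·2 = 8 ≡ 0 (mod 8).
  bit 3 = 0: square 0^2 = 0 (mod 8).
Final value: 2^6 ≡ 0 (mod 8).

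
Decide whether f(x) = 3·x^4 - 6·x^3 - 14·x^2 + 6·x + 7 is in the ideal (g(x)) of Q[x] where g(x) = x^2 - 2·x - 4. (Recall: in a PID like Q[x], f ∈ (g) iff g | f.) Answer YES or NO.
In Q[x] the ideal (g) consists of all multiples of g, so f ∈ (g) iff g | f, i.e. iff the remainder of f on division by g is 0. Divide f by g (g is monic, so eliminate the leading term of the running remainder at each step):
  leading term 3·x^4: subtract (3·x^2)·g(x) = 3·x^4 - 6·x^3 - 12·x^2, leaving -2·x^2 + 6·x + 7
  leading term -2·x^2: subtract (-2)·g(x) = -2·x^2 + 4·x + 8, leaving 2·x - 1
The remainder r(x) = 2·x - 1 ≠ 0 (and deg r < deg g), so g ∤ f, i.e. f ∉ (g).

Final answer: NO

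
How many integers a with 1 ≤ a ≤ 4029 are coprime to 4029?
The number of a ∈ {1, ..., 4029} with gcd(a, 4029) = 1 is by definition Euler's totient φ(4029). φ is multiplicative, with φ(p^e) = p^e − p^(e−1). Factorise 4029 = 3 · 17 · 79. Then
  φ(4029) = (3 − 1) · (17 − 1) · (79 − 1) = 2 · 16 · 78 = 2496.
So there are 2496 such integers.

Final answer: 2496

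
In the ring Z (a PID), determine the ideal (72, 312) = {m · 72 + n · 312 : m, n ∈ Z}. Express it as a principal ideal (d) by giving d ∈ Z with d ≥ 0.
(72, 312) = (24); d = 24

In the PID Z, (a, b) is generated by gcd(a, b). Compute gcd(312, 72) with the extended Euclidean algorithm, tracking rows (r, s, t) with s·312 + t·72 = r:
  row A: (312, 1, 0)   [1·312 + 0·72 = 312]
  row B: (72, 0, 1)   [0·312 + 1·72 = 72]
  312 = 4·72 + 24   → row C = row A − 4·row B = (24, 1, −4)   [check: 1·312 − 4·72 = 24]
  72 = 3·24 + 0   → remainder 0, stop. gcd = 24 (last nonzero row C).
So gcd(72, 312) = 24, with Bézout identity 1·312 − 4·72 = 24. Containment (⊇): the Bézout identity exhibits 24 as an element of (72, 312), giving (24) ⊆ (72, 312). Containment (⊆): since 24 | 72 and 24 | 312 (72 = 24·3, 312 = 24·13), every Z-linear combination of 72 and 312 is divisible by 24, so (72, 312) ⊆ (24). Therefore (72, 312) = (24), d = 24.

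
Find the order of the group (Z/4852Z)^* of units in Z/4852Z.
(Z/4852Z)^* consists of the classes a with gcd(a, 4852) = 1, so its order is φ(4852). φ is multiplicative, with φ(p^e) = p^e − p^(e−1). Factorise 4852 = 2^2 · 1213. Then
  φ(4852) = (2^2 − 2^1) · (1213 − 1) = 2 · 1212 = 2424.
Thus |(Z/4852Z)^*| = 2424.

Final answer: |(Z/4852Z)^*| = 2424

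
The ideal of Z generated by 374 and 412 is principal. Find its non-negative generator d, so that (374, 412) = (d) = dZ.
(374, 412) = (2); d = 2

In the PID Z, (a, b) is generated by gcd(a, b). Compute gcd(412, 374) with the extended Euclidean algorithm, tracking rows (r, s, t) with s·412 + t·374 = r:
  row A: (412, 1, 0)   [1·412 + 0·374 = 412]
  row B: (374, 0, 1)   [0·412 + 1·374 = 374]
  412 = 1·374 + 38   → row C = row A − 1·row B = (38, 1, −1)   [check: 1·412 − 1·374 = 38]
  374 = 9·38 + 32   → row D = row B − 9·row C = (32, −9, 10)   [check: −9·412 + 10·374 = 32]
  38 = 1·32 + 6   → row E = row C − 1·row D = (6, 10, −11)   [check: 10·412 − 11·374 = 6]
  32 = 5·6 + 2   → row F = row D − 5·row E = (2, −59, 65)   [check: −59·412 + 65·374 = 2]
  6 = 3·2 + 0   → remainder 0, stop. gcd = 2 (last nonzero row F).
So gcd(374, 412) = 2, with Bézout identity −59·412 + 65·374 = 2. Containment (⊇): the Bézout identity exhibits 2 as an element of (374, 412), giving (2) ⊆ (374, 412). Containment (⊆): since 2 | 374 and 2 | 412 (374 = 2·187, 412 = 2·206), every Z-linear combination of 374 and 412 is divisible by 2, so (374, 412) ⊆ (2). Therefore (374, 412) = (2), d = 2.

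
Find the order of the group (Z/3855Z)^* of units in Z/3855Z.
(Z/3855Z)^* consists of the classes a with gcd(a, 3855) = 1, so its order is φ(3855). φ is multiplicative, with φ(p^e) = p^e − p^(e−1). Factorise 3855 = 3 · 5 · 257. Then
  φ(3855) = (3 − 1) · (5 − 1) · (257 − 1) = 2 · 4 · 256 = 2048.
Thus |(Z/3855Z)^*| = 2048.

Final answer: |(Z/3855Z)^*| = 2048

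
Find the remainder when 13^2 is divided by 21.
1

Use repeated squaring. Binary(2) = 10. Walk through the bits of the exponent 2 left-to-right: at each bit after the leading one, square the running value, then multiply by 13 if the bit is 1 (always reducing mod 21):
  bit 1 = 1 (leading): start with 13.
  bit 2 = 0: square 13^2 = 169 ≡ 1 (mod 21).
Final value: 13^2 ≡ 1 (mod 21).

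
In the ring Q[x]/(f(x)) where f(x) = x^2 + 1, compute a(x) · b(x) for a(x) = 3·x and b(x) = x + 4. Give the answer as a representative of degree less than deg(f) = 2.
a · b ≡ 12·x - 3 (mod f(x))

First multiply in Q[x] without reducing: a · b = 3·x^2 + 12·x. Now divide by f(x) = x^2 + 1, eliminating the leading term at each step:
  leading term 3·x^2: subtract (3)·f(x) = 3·x^2 + 3, leaving 12·x - 3
The degree is now < 2, so this is the remainder. Hence a · b ≡ 12·x - 3 in Q[x]/(f).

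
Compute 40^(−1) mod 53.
Apply the extended Euclidean algorithm to (53, 40), tracking rows (r, s, t) with s·53 + t·40 = r. Each division r_prev = q·r_cur + r_new produces the new row as (previous row) − q·(current row):
  row A: (53, 1, 0)   [1·53 + 0·40 = 53]
  row B: (40, 0, 1)   [0·53 + 1·40 = 40]
  53 = 1·40 + 13   → row C = row A − 1·row B = (13, 1, −1)   [check: 1·53 − 1·40 = 13]
  40 = 3·13 + 1   → row D = row B − 3·row C = (1, −3, 4)   [check: −3·53 + 4·40 = 1]
  13 = 13·1 + 0   → remainder 0, stop. gcd = 1 (last nonzero row D).
The gcd is 1, so 40 is invertible mod 53. The last nonzero row gives −3·53 + 4·40 = 1, so t = 4. So 40^(−1) ≡ 4 (mod 53). Verify: 40 · 4 = 160 ≡ 1 (mod 53). ✓

Final answer: 40^(−1) ≡ 4 (mod 53)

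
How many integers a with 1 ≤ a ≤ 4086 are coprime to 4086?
1356

The number of a ∈ {1, ..., 4086} with gcd(a, 4086) = 1 is by definition Euler's totient φ(4086). φ is multiplicative, with φ(p^e) = p^e − p^(e−1). Factorise 4086 = 2 · 3^2 · 227. Then
  φ(4086) = (2 − 1) · (3^2 − 3^1) · (227 − 1) = 1 · 6 · 226 = 1356.
So there are 1356 such integers.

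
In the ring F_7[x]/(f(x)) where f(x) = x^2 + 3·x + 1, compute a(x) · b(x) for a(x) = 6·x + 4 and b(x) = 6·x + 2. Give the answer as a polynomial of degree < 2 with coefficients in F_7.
a · b ≡ 5·x (mod f(x))

Multiply as integer polynomials: a · b = 36·x^2 + 36·x + 8. Reducing coefficients mod 7: a · b ≡ x^2 + x + 1. Now divide by f(x) = x^2 + 3·x + 1 in F_7[x], eliminating the leading term at each step:
  leading term x^2: subtract (1)·f(x) = x^2 + 3·x + 1, leaving 5·x (coefficients mod 7)
The degree is now < 2, so this is the remainder. Hence a · b ≡ 5·x in F_7[x]/(f).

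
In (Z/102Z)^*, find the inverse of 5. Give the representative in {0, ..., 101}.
Apply the extended Euclidean algorithm to (102, 5), tracking rows (r, s, t) with s·102 + t·5 = r. Each division r_prev = q·r_cur + r_new produces the new row as (previous row) − q·(current row):
  row A: (102, 1, 0)   [1·102 + 0·5 = 102]
  row B: (5, 0, 1)   [0·102 + 1·5 = 5]
  102 = 20·5 + 2   → row C = row A − 20·row B = (2, 1, −20)   [check: 1·102 − 20·5 = 2]
  5 = 2·2 + 1   → row D = row B − 2·row C = (1, −2, 41)   [check: −2·102 + 41·5 = 1]
  2 = 2·1 + 0   → remainder 0, stop. gcd = 1 (last nonzero row D).
The gcd is 1, so 5 is invertible mod 102. The last nonzero row gives −2·102 + 41·5 = 1, so t = 41. So 5^(−1) ≡ 41 (mod 102). Verify: 5 · 41 = 205 ≡ 1 (mod 102). ✓

Final answer: 5^(−1) ≡ 41 (mod 102)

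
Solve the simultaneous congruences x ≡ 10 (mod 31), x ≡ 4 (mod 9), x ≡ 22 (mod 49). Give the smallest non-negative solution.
The moduli 31, 9, 49 are pairwise coprime, so by the CRT there is a unique solution mod 31·9·49 = 13671.
Solve by successive substitution. Start with x ≡ 10 (mod 31).
  Combine with x ≡ 4 (mod 9): write x = 10 + 31·t and require 10 + 31·t ≡ 4 (mod 9), i.e. 31·t ≡ 4 − 10 ≡ 3 (mod 9). Since 31^(−1) ≡ 7 (mod 9) (31 ≡ 4 (mod 9)), t ≡ 7·3 ≡ 3 (mod 9). So x ≡ 10 + 31·3 = 103 (mod 279).
  Combine with x ≡ 22 (mod 49): write x = 103 + 279·t and require 103 + 279·t ≡ 22 (mod 49), i.e. 279·t ≡ 22 − 103 ≡ 17 (mod 49). Since 279^(−1) ≡ 13 (mod 49) (279 ≡ 34 (mod 49)), t ≡ 13·17 ≡ 25 (mod 49). So x ≡ 103 + 279·25 = 7078 (mod 13671).
Unique solution in [0, 13671): x = 7078.

Final answer: x ≡ 7078 (mod 13671); the representative in [0, 13671) is 7078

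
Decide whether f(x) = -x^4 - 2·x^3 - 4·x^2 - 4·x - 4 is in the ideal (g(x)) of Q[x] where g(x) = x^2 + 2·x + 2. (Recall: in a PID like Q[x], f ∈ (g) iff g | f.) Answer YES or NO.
YES

In Q[x] the ideal (g) consists of all multiples of g, so f ∈ (g) iff g | f, i.e. iff the remainder of f on division by g is 0. Divide f by g (g is monic, so eliminate the leading term of the running remainder at each step):
  leading term -x^4: subtract (-x^2)·g(x) = -x^4 - 2·x^3 - 2·x^2, leaving -2·x^2 - 4·x - 4
  leading term -2·x^2: subtract (-2)·g(x) = -2·x^2 - 4·x - 4, leaving 0
The remainder is 0, so f(x) = g(x) · h(x) with h(x) = -x^2 - 2. Hence g | f, i.e. f ∈ (g).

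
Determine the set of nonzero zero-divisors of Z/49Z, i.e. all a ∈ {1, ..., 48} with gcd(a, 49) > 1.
nonzero zero-divisors of Z/49Z = {7, 14, 21, 28, 35, 42}

An element a ∈ Z/49Z (with a ≠ 0) is a zero-divisor iff gcd(a, 49) > 1 (because a is a unit precisely when gcd(a, n) = 1, and in Z/nZ every nonzero, non-unit element is a zero-divisor). Scan a = 1, ..., 48 and keep those with gcd(a, 49) > 1:
  gcd(7, 49) = 7, gcd(14, 49) = 7, gcd(21, 49) = 7, gcd(28, 49) = 7, gcd(35, 49) = 7, gcd(42, 49) = 7.
All other a ∈ {1, ..., 48} have gcd(a, 49) = 1 and are units. So the nonzero zero-divisors are exactly the 6 values of a appearing in this scan.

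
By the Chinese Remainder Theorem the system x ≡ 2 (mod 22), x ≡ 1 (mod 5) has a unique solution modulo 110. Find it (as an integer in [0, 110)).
x ≡ 46 (mod 110); the representative in [0, 110) is 46

The moduli 22, 5 are pairwise coprime, so by the CRT there is a unique solution mod 22·5 = 110.
Solve by successive substitution. Start with x ≡ 2 (mod 22).
  Combine with x ≡ 1 (mod 5): write x = 2 + 22·t and require 2 + 22·t ≡ 1 (mod 5), i.e. 22·t ≡ 1 − 2 ≡ 4 (mod 5). Since 22^(−1) ≡ 3 (mod 5) (22 ≡ 2 (mod 5)), t ≡ 3·4 ≡ 2 (mod 5). So x ≡ 2 + 22·2 = 46 (mod 110).
Unique solution in [0, 110): x = 46.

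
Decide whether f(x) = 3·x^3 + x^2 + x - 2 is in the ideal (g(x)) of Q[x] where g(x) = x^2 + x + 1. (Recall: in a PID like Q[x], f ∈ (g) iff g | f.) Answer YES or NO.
In Q[x] the ideal (g) consists of all multiples of g, so f ∈ (g) iff g | f, i.e. iff the remainder of f on division by g is 0. Divide f by g (g is monic, so eliminate the leading term of the running remainder at each step):
  leading term 3·x^3: subtract (3·x)·g(x) = 3·x^3 + 3·x^2 + 3·x, leaving -2·x^2 - 2·x - 2
  leading term -2·x^2: subtract (-2)·g(x) = -2·x^2 - 2·x - 2, leaving 0
The remainder is 0, so f(x) = g(x) · h(x) with h(x) = 3·x - 2. Hence g | f, i.e. f ∈ (g).

Final answer: YES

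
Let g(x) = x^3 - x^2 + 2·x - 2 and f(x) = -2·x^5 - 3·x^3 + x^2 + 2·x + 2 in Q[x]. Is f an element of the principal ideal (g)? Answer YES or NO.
In Q[x] the ideal (g) consists of all multiples of g, so f ∈ (g) iff g | f, i.e. iff the remainder of f on division by g is 0. Divide f by g (g is monic, so eliminate the leading term of the running remainder at each step):
  leading term -2·x^5: subtract (-2·x^2)·g(x) = -2·x^5 + 2·x^4 - 4·x^3 + 4·x^2, leaving -2·x^4 + x^3 - 3·x^2 + 2·x + 2
  leading term -2·x^4: subtract (-2·x)·g(x) = -2·x^4 + 2·x^3 - 4·x^2 + 4·x, leaving -x^3 + x^2 - 2·x + 2
  leading term -x^3: subtract (-1)·g(x) = -x^3 + x^2 - 2·x + 2, leaving 0
The remainder is 0, so f(x) = g(x) · h(x) with h(x) = -2·x^2 - 2·x - 1. Hence g | f, i.e. f ∈ (g).

Final answer: YES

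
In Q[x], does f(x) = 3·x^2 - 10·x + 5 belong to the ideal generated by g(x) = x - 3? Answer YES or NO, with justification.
NO

In Q[x] the ideal (g) consists of all multiples of g, so f ∈ (g) iff g | f, i.e. iff the remainder of f on division by g is 0. Divide f by g (g is monic, so eliminate the leading term of the running remainder at each step):
  leading term 3·x^2: subtract (3·x)·g(x) = 3·x^2 - 9·x, leaving 5 - x
  leading term -x: subtract (-1)·g(x) = 3 - x, leaving 2
The remainder r(x) = 2 ≠ 0 (and deg r < deg g), so g ∤ f, i.e. f ∉ (g).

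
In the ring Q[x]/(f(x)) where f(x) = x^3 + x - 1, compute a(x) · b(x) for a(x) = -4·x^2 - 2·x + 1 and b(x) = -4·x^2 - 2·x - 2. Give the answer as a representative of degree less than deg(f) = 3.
a · b ≡ -8·x^2 + 2·x + 14 (mod f(x))

First multiply in Q[x] without reducing: a · b = 16·x^4 + 16·x^3 + 8·x^2 + 2·x - 2. Now divide by f(x) = x^3 + x - 1, eliminating the leading term at each step:
  leading term 16·x^4: subtract (16·x)·f(x) = 16·x^4 + 16·x^2 - 16·x, leaving 16·x^3 - 8·x^2 + 18·x - 2
  leading term 16·x^3: subtract (16)·f(x) = 16·x^3 + 16·x - 16, leaving -8·x^2 + 2·x + 14
The degree is now < 3, so this is the remainder. Hence a · b ≡ -8·x^2 + 2·x + 14 in Q[x]/(f).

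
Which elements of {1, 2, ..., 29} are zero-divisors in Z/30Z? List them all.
An element a ∈ Z/30Z (with a ≠ 0) is a zero-divisor iff gcd(a, 30) > 1 (because a is a unit precisely when gcd(a, n) = 1, and in Z/nZ every nonzero, non-unit element is a zero-divisor). Scan a = 1, ..., 29 and keep those with gcd(a, 30) > 1:
  gcd(2, 30) = 2, gcd(3, 30) = 3, gcd(4, 30) = 2, gcd(5, 30) = 5, gcd(6, 30) = 6, gcd(8, 30) = 2, gcd(9, 30) = 3, gcd(10, 30) = 10, gcd(12, 30) = 6, gcd(14, 30) = 2, gcd(15, 30) = 15, gcd(16, 30) = 2, gcd(18, 30) = 6, gcd(20, 30) = 10, gcd(21, 30) = 3, gcd(22, 30) = 2, gcd(24, 30) = 6, gcd(25, 30) = 5, gcd(26, 30) = 2, gcd(27, 30) = 3, gcd(28, 30) = 2.
All other a ∈ {1, ..., 29} have gcd(a, 30) = 1 and are units. So the nonzero zero-divisors are exactly the 21 values of a appearing in this scan.

Final answer: nonzero zero-divisors of Z/30Z = {2, 3, 4, 5, 6, 8, 9, 10, 12, 14, 15, 16, 18, 20, 21, 22, 24, 25, 26, 27, 28}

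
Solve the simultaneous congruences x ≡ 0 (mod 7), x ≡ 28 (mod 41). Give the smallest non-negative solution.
The moduli 7, 41 are pairwise coprime, so by the CRT there is a unique solution mod 7·41 = 287.
Solve by successive substitution. Start with x ≡ 0 (mod 7).
  Combine with x ≡ 28 (mod 41): write x = 7·t and require 7·t ≡ 28 (mod 41). Since 7^(−1) ≡ 6 (mod 41), t ≡ 6·28 ≡ 4 (mod 41). So x ≡ 7·4 = 28 (mod 287).
Unique solution in [0, 287): x = 28.

Final answer: x ≡ 28 (mod 287); the representative in [0, 287) is 28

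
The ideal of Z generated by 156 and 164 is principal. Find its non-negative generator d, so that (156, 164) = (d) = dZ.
(156, 164) = (4); d = 4

In the PID Z, (a, b) is generated by gcd(a, b). Compute gcd(164, 156) with the extended Euclidean algorithm, tracking rows (r, s, t) with s·164 + t·156 = r:
  row A: (164, 1, 0)   [1·164 + 0·156 = 164]
  row B: (156, 0, 1)   [0·164 + 1·156 = 156]
  164 = 1·156 + 8   → row C = row A − 1·row B = (8, 1, −1)   [check: 1·164 − 1·156 = 8]
  156 = 19·8 + 4   → row D = row B − 19·row C = (4, −19, 20)   [check: −19·164 + 20·156 = 4]
  8 = 2·4 + 0   → remainder 0, stop. gcd = 4 (last nonzero row D).
So gcd(156, 164) = 4, with Bézout identity −19·164 + 20·156 = 4. Containment (⊇): the Bézout identity exhibits 4 as an element of (156, 164), giving (4) ⊆ (156, 164). Containment (⊆): since 4 | 156 and 4 | 164 (156 = 4·39, 164 = 4·41), every Z-linear combination of 156 and 164 is divisible by 4, so (156, 164) ⊆ (4). Therefore (156, 164) = (4), d = 4.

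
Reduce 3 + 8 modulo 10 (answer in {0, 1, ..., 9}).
1

Both summands are already reduced mod 10. 3 + 8 = 11; 11 = 1·10 + 1, so (3 + 8) mod 10 = 1.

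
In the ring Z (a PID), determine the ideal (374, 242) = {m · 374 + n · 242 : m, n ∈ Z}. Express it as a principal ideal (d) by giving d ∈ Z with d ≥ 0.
In the PID Z, (a, b) is generated by gcd(a, b). Compute gcd(374, 242) with the extended Euclidean algorithm, tracking rows (r, s, t) with s·374 + t·242 = r:
  row A: (374, 1, 0)   [1·374 + 0·242 = 374]
  row B: (242, 0, 1)   [0·374 + 1·242 = 242]
  374 = 1·242 + 132   → row C = row A − 1·row B = (132, 1, −1)   [check: 1·374 − 1·242 = 132]
  242 = 1·132 + 110   → row D = row B − 1·row C = (110, −1, 2)   [check: −1·374 + 2·242 = 110]
  132 = 1·110 + 22   → row E = row C − 1·row D = (22, 2, −3)   [check: 2·374 − 3·242 = 22]
  110 = 5·22 + 0   → remainder 0, stop. gcd = 22 (last nonzero row E).
So gcd(374, 242) = 22, with Bézout identity 2·374 − 3·242 = 22. Containment (⊇): the Bézout identity exhibits 22 as an element of (374, 242), giving (22) ⊆ (374, 242). Containment (⊆): since 22 | 374 and 22 | 242 (374 = 22·17, 242 = 22·11), every Z-linear combination of 374 and 242 is divisible by 22, so (374, 242) ⊆ (22). Therefore (374, 242) = (22), d = 22.

Final answer: (374, 242) = (22); d = 22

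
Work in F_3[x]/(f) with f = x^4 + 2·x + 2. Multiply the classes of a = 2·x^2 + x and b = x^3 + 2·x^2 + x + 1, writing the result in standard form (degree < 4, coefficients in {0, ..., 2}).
Multiply as integer polynomials: a · b = 2·x^5 + 5·x^4 + 4·x^3 + 3·x^2 + x. Reducing coefficients mod 3: a · b ≡ 2·x^5 + 2·x^4 + x^3 + x. Now divide by f(x) = x^4 + 2·x + 2 in F_3[x], eliminating the leading term at each step:
  leading term 2·x^5: subtract (2·x)·f(x) = 2·x^5 + x^2 + x, leaving 2·x^4 + x^3 + 2·x^2 (coefficients mod 3)
  leading term 2·x^4: subtract (2)·f(x) = 2·x^4 + x + 1, leaving x^3 + 2·x^2 + 2·x + 2 (coefficients mod 3)
The degree is now < 4, so this is the remainder. Hence a · b ≡ x^3 + 2·x^2 + 2·x + 2 in F_3[x]/(f).

Final answer: a · b ≡ x^3 + 2·x^2 + 2·x + 2 (mod f(x))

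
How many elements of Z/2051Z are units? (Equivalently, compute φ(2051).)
Z/2051Z has φ(2051) = 1752 units

An element a ∈ Z/2051Z is a unit iff gcd(a, 2051) = 1, so the number of units is φ(2051). φ is multiplicative, with φ(p^e) = p^e − p^(e−1). Factorise 2051 = 7 · 293. Then
  φ(2051) = (7 − 1) · (293 − 1) = 6 · 292 = 1752.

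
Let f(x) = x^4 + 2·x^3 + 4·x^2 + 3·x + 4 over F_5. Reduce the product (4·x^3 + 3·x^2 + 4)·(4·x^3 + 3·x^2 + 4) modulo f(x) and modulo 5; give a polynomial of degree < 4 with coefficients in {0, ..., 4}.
Multiply as integer polynomials: a · b = 16·x^6 + 24·x^5 + 9·x^4 + 32·x^3 + 24·x^2 + 16. Reducing coefficients mod 5: a · b ≡ x^6 + 4·x^5 + 4·x^4 + 2·x^3 + 4·x^2 + 1. Now divide by f(x) = x^4 + 2·x^3 + 4·x^2 + 3·x + 4 in F_5[x], eliminating the leading term at each step:
  leading term x^6: subtract (x^2)·f(x) = x^6 + 2·x^5 + 4·x^4 + 3·x^3 + 4·x^2, leaving 2·x^5 + 4·x^3 + 1 (coefficients mod 5)
  leading term 2·x^5: subtract (2·x)·f(x) = 2·x^5 + 4·x^4 + 3·x^3 + x^2 + 3·x, leaving x^4 + x^3 + 4·x^2 + 2·x + 1 (coefficients mod 5)
  leading term x^4: subtract (1)·f(x) = x^4 + 2·x^3 + 4·x^2 + 3·x + 4, leaving 4·x^3 + 4·x + 2 (coefficients mod 5)
The degree is now < 4, so this is the remainder. Hence a · b ≡ 4·x^3 + 4·x + 2 in F_5[x]/(f).

Final answer: a · b ≡ 4·x^3 + 4·x + 2 (mod f(x))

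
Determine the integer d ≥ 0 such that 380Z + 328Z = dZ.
(380, 328) = (4); d = 4

In the PID Z, (a, b) is generated by gcd(a, b). Compute gcd(380, 328) with the extended Euclidean algorithm, tracking rows (r, s, t) with s·380 + t·328 = r:
  row A: (380, 1, 0)   [1·380 + 0·328 = 380]
  row B: (328, 0, 1)   [0·380 + 1·328 = 328]
  380 = 1·328 + 52   → row C = row A − 1·row B = (52, 1, −1)   [check: 1·380 − 1·328 = 52]
  328 = 6·52 + 16   → row D = row B − 6·row C = (16, −6, 7)   [check: −6·380 + 7·328 = 16]
  52 = 3·16 + 4   → row E = row C − 3·row D = (4, 19, −22)   [check: 19·380 − 22·328 = 4]
  16 = 4·4 + 0   → remainder 0, stop. gcd = 4 (last nonzero row E).
So gcd(380, 328) = 4, with Bézout identity 19·380 − 22·328 = 4. Containment (⊇): the Bézout identity exhibits 4 as an element of (380, 328), giving (4) ⊆ (380, 328). Containment (⊆): since 4 | 380 and 4 | 328 (380 = 4·95, 328 = 4·82), every Z-linear combination of 380 and 328 is divisible by 4, so (380, 328) ⊆ (4). Therefore (380, 328) = (4), d = 4.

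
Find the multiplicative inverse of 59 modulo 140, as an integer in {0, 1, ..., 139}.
59^(−1) ≡ 19 (mod 140)

Apply the extended Euclidean algorithm to (140, 59), tracking rows (r, s, t) with s·140 + t·59 = r. Each division r_prev = q·r_cur + r_new produces the new row as (previous row) − q·(current row):
  row A: (140, 1, 0)   [1·140 + 0·59 = 140]
  row B: (59, 0, 1)   [0·140 + 1·59 = 59]
  140 = 2·59 + 22   → row C = row A − 2·row B = (22, 1, −2)   [check: 1·140 − 2·59 = 22]
  59 = 2·22 + 15   → row D = row B − 2·row C = (15, −2, 5)   [check: −2·140 + 5·59 = 15]
  22 = 1·15 + 7   → row E = row C − 1·row D = (7, 3, −7)   [check: 3·140 − 7·59 = 7]
  15 = 2·7 + 1   → row F = row D − 2·row E = (1, −8, 19)   [check: −8·140 + 19·59 = 1]
  7 = 7·1 + 0   → remainder 0, stop. gcd = 1 (last nonzero row F).
The gcd is 1, so 59 is invertible mod 140. The last nonzero row gives −8·140 + 19·59 = 1, so t = 19. So 59^(−1) ≡ 19 (mod 140). Verify: 59 · 19 = 1121 ≡ 1 (mod 140). ✓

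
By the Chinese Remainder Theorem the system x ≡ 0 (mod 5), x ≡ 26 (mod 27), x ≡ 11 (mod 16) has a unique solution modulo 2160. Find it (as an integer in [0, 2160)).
The moduli 5, 27, 16 are pairwise coprime, so by the CRT there is a unique solution mod 5·27·16 = 2160.
Solve by successive substitution. Start with x ≡ 0 (mod 5).
  Combine with x ≡ 26 (mod 27): write x = 5·t and require 5·t ≡ 26 (mod 27). Since 5^(−1) ≡ 11 (mod 27), t ≡ 11·26 ≡ 16 (mod 27). So x ≡ 5·16 = 80 (mod 135).
  Combine with x ≡ 11 (mod 16): write x = 80 + 135·t and require 80 + 135·t ≡ 11 (mod 16), i.e. 135·t ≡ 11 − 80 ≡ 11 (mod 16). Since 135^(−1) ≡ 7 (mod 16) (135 ≡ 7 (mod 16)), t ≡ 7·11 ≡ 13 (mod 16). So x ≡ 80 + 135·13 = 1835 (mod 2160).
Unique solution in [0, 2160): x = 1835.

Final answer: x ≡ 1835 (mod 2160); the representative in [0, 2160) is 1835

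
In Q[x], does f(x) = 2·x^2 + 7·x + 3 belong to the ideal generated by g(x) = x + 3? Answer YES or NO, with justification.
In Q[x] the ideal (g) consists of all multiples of g, so f ∈ (g) iff g | f, i.e. iff the remainder of f on division by g is 0. Divide f by g (g is monic, so eliminate the leading term of the running remainder at each step):
  leading term 2·x^2: subtract (2·x)·g(x) = 2·x^2 + 6·x, leaving x + 3
  leading term x: subtract (1)·g(x) = x + 3, leaving 0
The remainder is 0, so f(x) = g(x) · h(x) with h(x) = 2·x + 1. Hence g | f, i.e. f ∈ (g).

Final answer: YES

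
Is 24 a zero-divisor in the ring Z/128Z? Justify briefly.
YES

gcd(24, 128) = 8 > 1, so 24 is not a unit in Z/128Z. In Z/nZ every nonzero non-unit is a zero-divisor: explicitly, take b = 128/gcd = 16 ≠ 0 (mod 128); then 24·16 = 384 = 3·128, i.e. 24·16 ≡ 0 (mod 128). So 24 is a zero-divisor.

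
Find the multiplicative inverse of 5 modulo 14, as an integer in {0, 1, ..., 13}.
Apply the extended Euclidean algorithm to (14, 5), tracking rows (r, s, t) with s·14 + t·5 = r. Each division r_prev = q·r_cur + r_new produces the new row as (previous row) − q·(current row):
  row A: (14, 1, 0)   [1·14 + 0·5 = 14]
  row B: (5, 0, 1)   [0·14 + 1·5 = 5]
  14 = 2·5 + 4   → row C = row A − 2·row B = (4, 1, −2)   [check: 1·14 − 2·5 = 4]
  5 = 1·4 + 1   → row D = row B − 1·row C = (1, −1, 3)   [check: −1·14 + 3·5 = 1]
  4 = 4·1 + 0   → remainder 0, stop. gcd = 1 (last nonzero row D).
The gcd is 1, so 5 is invertible mod 14. The last nonzero row gives −1·14 + 3·5 = 1, so t = 3. So 5^(−1) ≡ 3 (mod 14). Verify: 5 · 3 = 15 ≡ 1 (mod 14). ✓

Final answer: 5^(−1) ≡ 3 (mod 14)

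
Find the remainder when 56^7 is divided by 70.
56

Use repeated squaring. Binary(7) = 111. Walk through the bits of the exponent 7 left-to-right: at each bit after the leading one, square the running value, then multiply by 56 if the bit is 1 (always reducing mod 70):
  bit 1 = 1 (leading): start with 56.
  bit 2 = 1: square 56^2 = 3136 ≡ 56; bit is 1, so multiply 56·56 = 3136 ≡ 56 (mod 70).
  bit 3 = 1: square 56^2 = 3136 ≡ 56; bit is 1, so multiply 56·56 = 3136 ≡ 56 (mod 70).
Final value: 56^7 ≡ 56 (mod 70).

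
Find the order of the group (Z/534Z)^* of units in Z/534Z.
|(Z/534Z)^*| = 176

(Z/534Z)^* consists of the classes a with gcd(a, 534) = 1, so its order is φ(534). φ is multiplicative, with φ(p^e) = p^e − p^(e−1). Factorise 534 = 2 · 3 · 89. Then
  φ(534) = (2 − 1) · (3 − 1) · (89 − 1) = 1 · 2 · 88 = 176.
Thus |(Z/534Z)^*| = 176.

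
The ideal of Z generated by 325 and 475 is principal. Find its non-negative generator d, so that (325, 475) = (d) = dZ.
In the PID Z, (a, b) is generated by gcd(a, b). Compute gcd(475, 325) with the extended Euclidean algorithm, tracking rows (r, s, t) with s·475 + t·325 = r:
  row A: (475, 1, 0)   [1·475 + 0·325 = 475]
  row B: (325, 0, 1)   [0·475 + 1·325 = 325]
  475 = 1·325 + 150   → row C = row A − 1·row B = (150, 1, −1)   [check: 1·475 − 1·325 = 150]
  325 = 2·150 + 25   → row D = row B − 2·row C = (25, −2, 3)   [check: −2·475 + 3·325 = 25]
  150 = 6·25 + 0   → remainder 0, stop. gcd = 25 (last nonzero row D).
So gcd(325, 475) = 25, with Bézout identity −2·475 + 3·325 = 25. Containment (⊇): the Bézout identity exhibits 25 as an element of (325, 475), giving (25) ⊆ (325, 475). Containment (⊆): since 25 | 325 and 25 | 475 (325 = 25·13, 475 = 25·19), every Z-linear combination of 325 and 475 is divisible by 25, so (325, 475) ⊆ (25). Therefore (325, 475) = (25), d = 25.

Final answer: (325, 475) = (25); d = 25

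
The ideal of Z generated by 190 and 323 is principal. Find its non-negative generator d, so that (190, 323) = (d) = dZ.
(190, 323) = (19); d = 19

In the PID Z, (a, b) is generated by gcd(a, b). Compute gcd(323, 190) with the extended Euclidean algorithm, tracking rows (r, s, t) with s·323 + t·190 = r:
  row A: (323, 1, 0)   [1·323 + 0·190 = 323]
  row B: (190, 0, 1)   [0·323 + 1·190 = 190]
  323 = 1·190 + 133   → row C = row A − 1·row B = (133, 1, −1)   [check: 1·323 − 1·190 = 133]
  190 = 1·133 + 57   → row D = row B − 1·row C = (57, −1, 2)   [check: −1·323 + 2·190 = 57]
  133 = 2·57 + 19   → row E = row C − 2·row D = (19, 3, −5)   [check: 3·323 − 5·190 = 19]
  57 = 3·19 + 0   → remainder 0, stop. gcd = 19 (last nonzero row E).
So gcd(190, 323) = 19, with Bézout identity 3·323 − 5·190 = 19. Containment (⊇): the Bézout identity exhibits 19 as an element of (190, 323), giving (19) ⊆ (190, 323). Containment (⊆): since 19 | 190 and 19 | 323 (190 = 19·10, 323 = 19·17), every Z-linear combination of 190 and 323 is divisible by 19, so (190, 323) ⊆ (19). Therefore (190, 323) = (19), d = 19.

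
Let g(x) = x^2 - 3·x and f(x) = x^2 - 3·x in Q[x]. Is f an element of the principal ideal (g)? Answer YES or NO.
In Q[x] the ideal (g) consists of all multiples of g, so f ∈ (g) iff g | f, i.e. iff the remainder of f on division by g is 0. Divide f by g (g is monic, so eliminate the leading term of the running remainder at each step):
  leading term x^2: subtract (1)·g(x) = x^2 - 3·x, leaving 0
The remainder is 0, so f(x) = g(x) · h(x) with h(x) = 1. Hence g | f, i.e. f ∈ (g).

Final answer: YES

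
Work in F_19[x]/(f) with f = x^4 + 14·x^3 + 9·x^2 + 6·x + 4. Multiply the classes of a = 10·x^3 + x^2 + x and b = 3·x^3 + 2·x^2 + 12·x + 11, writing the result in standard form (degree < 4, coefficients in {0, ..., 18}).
a · b ≡ 11·x^3 + 4·x^2 + 15·x + 8 (mod f(x))

Multiply as integer polynomials: a · b = 30·x^6 + 23·x^5 + 125·x^4 + 124·x^3 + 23·x^2 + 11·x. Reducing coefficients mod 19: a · b ≡ 11·x^6 + 4·x^5 + 11·x^4 + 10·x^3 + 4·x^2 + 11·x. Now divide by f(x) = x^4 + 14·x^3 + 9·x^2 + 6·x + 4 in F_19[x], eliminating the leading term at each step:
  leading term 11·x^6: subtract (11·x^2)·f(x) = 11·x^6 + 2·x^5 + 4·x^4 + 9·x^3 + 6·x^2, leaving 2·x^5 + 7·x^4 + x^3 + 17·x^2 + 11·x (coefficients mod 19)
  leading term 2·x^5: subtract (2·x)·f(x) = 2·x^5 + 9·x^4 + 18·x^3 + 12·x^2 + 8·x, leaving 17·x^4 + 2·x^3 + 5·x^2 + 3·x (coefficients mod 19)
  leading term 17·x^4: subtract (17)·f(x) = 17·x^4 + 10·x^3 + x^2 + 7·x + 11, leaving 11·x^3 + 4·x^2 + 15·x + 8 (coefficients mod 19)
The degree is now < 4, so this is the remainder. Hence a · b ≡ 11·x^3 + 4·x^2 + 15·x + 8 in F_19[x]/(f).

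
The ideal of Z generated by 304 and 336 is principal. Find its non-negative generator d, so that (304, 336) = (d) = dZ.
(304, 336) = (16); d = 16

In the PID Z, (a, b) is generated by gcd(a, b). Compute gcd(336, 304) with the extended Euclidean algorithm, tracking rows (r, s, t) with s·336 + t·304 = r:
  row A: (336, 1, 0)   [1·336 + 0·304 = 336]
  row B: (304, 0, 1)   [0·336 + 1·304 = 304]
  336 = 1·304 + 32   → row C = row A − 1·row B = (32, 1, −1)   [check: 1·336 − 1·304 = 32]
  304 = 9·32 + 16   → row D = row B − 9·row C = (16, −9, 10)   [check: −9·336 + 10·304 = 16]
  32 = 2·16 + 0   → remainder 0, stop. gcd = 16 (last nonzero row D).
So gcd(304, 336) = 16, with Bézout identity −9·336 + 10·304 = 16. Containment (⊇): the Bézout identity exhibits 16 as an element of (304, 336), giving (16) ⊆ (304, 336). Containment (⊆): since 16 | 304 and 16 | 336 (304 = 16·19, 336 = 16·21), every Z-linear combination of 304 and 336 is divisible by 16, so (304, 336) ⊆ (16). Therefore (304, 336) = (16), d = 16.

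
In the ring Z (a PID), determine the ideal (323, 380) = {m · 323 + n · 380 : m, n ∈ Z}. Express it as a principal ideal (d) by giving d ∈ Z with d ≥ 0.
In the PID Z, (a, b) is generated by gcd(a, b). Compute gcd(380, 323) with the extended Euclidean algorithm, tracking rows (r, s, t) with s·380 + t·323 = r:
  row A: (380, 1, 0)   [1·380 + 0·323 = 380]
  row B: (323, 0, 1)   [0·380 + 1·323 = 323]
  380 = 1·323 + 57   → row C = row A − 1·row B = (57, 1, −1)   [check: 1·380 − 1·323 = 57]
  323 = 5·57 + 38   → row D = row B − 5·row C = (38, −5, 6)   [check: −5·380 + 6·323 = 38]
  57 = 1·38 + 19   → row E = row C − 1·row D = (19, 6, −7)   [check: 6·380 − 7·323 = 19]
  38 = 2·19 + 0   → remainder 0, stop. gcd = 19 (last nonzero row E).
So gcd(323, 380) = 19, with Bézout identity 6·380 − 7·323 = 19. Containment (⊇): the Bézout identity exhibits 19 as an element of (323, 380), giving (19) ⊆ (323, 380). Containment (⊆): since 19 | 323 and 19 | 380 (323 = 19·17, 380 = 19·20), every Z-linear combination of 323 and 380 is divisible by 19, so (323, 380) ⊆ (19). Therefore (323, 380) = (19), d = 19.

Final answer: (323, 380) = (19); d = 19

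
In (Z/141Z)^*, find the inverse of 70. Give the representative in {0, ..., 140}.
Apply the extended Euclidean algorithm to (141, 70), tracking rows (r, s, t) with s·141 + t·70 = r. Each division r_prev = q·r_cur + r_new produces the new row as (previous row) − q·(current row):
  row A: (141, 1, 0)   [1·141 + 0·70 = 141]
  row B: (70, 0, 1)   [0·141 + 1·70 = 70]
  141 = 2·70 + 1   → row C = row A − 2·row B = (1, 1, −2)   [check: 1·141 − 2·70 = 1]
  70 = 70·1 + 0   → remainder 0, stop. gcd = 1 (last nonzero row C).
The gcd is 1, so 70 is invertible mod 141. The last nonzero row gives 1·141 − 2·70 = 1, so t = −2. So 70^(−1) ≡ −2 ≡ 139 (mod 141). Verify: 70 · 139 = 9730 ≡ 1 (mod 141). ✓

Final answer: 70^(−1) ≡ 139 (mod 141)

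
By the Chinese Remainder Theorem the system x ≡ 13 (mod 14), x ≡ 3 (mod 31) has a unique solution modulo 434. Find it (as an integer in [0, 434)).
x ≡ 251 (mod 434); the representative in [0, 434) is 251

The moduli 14, 31 are pairwise coprime, so by the CRT there is a unique solution mod 14·31 = 434.
Solve by successive substitution. Start with x ≡ 13 (mod 14).
  Combine with x ≡ 3 (mod 31): write x = 13 + 14·t and require 13 + 14·t ≡ 3 (mod 31), i.e. 14·t ≡ 3 − 13 ≡ 21 (mod 31). Since 14^(−1) ≡ 20 (mod 31), t ≡ 20·21 ≡ 17 (mod 31). So x ≡ 13 + 14·17 = 251 (mod 434).
Unique solution in [0, 434): x = 251.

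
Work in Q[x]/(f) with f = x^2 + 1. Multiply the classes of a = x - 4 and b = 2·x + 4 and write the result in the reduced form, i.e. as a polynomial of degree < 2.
First multiply in Q[x] without reducing: a · b = 2·x^2 - 4·x - 16. Now divide by f(x) = x^2 + 1, eliminating the leading term at each step:
  leading term 2·x^2: subtract (2)·f(x) = 2·x^2 + 2, leaving -4·x - 18
The degree is now < 2, so this is the remainder. Hence a · b ≡ -4·x - 18 in Q[x]/(f).

Final answer: a · b ≡ -4·x - 18 (mod f(x))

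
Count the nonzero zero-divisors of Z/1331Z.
Z/1331Z has 120 nonzero zero-divisors

In Z/1331Z each nonzero element is either a unit (gcd with 1331 is 1) or a zero-divisor (gcd > 1). The number of units is φ(1331): factorise 1331 = 11^3, so φ(1331) = (11^3 − 11^2) = 1210 = 1210. The nonzero elements number 1331 − 1 = 1330. Hence the nonzero zero-divisors number 1330 − 1210 = 120.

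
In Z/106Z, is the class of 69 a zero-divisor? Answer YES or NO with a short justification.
NO

gcd(69, 106) = 1, so 69 is a unit in Z/106Z (it has a multiplicative inverse). A unit cannot be a zero-divisor: if 69·b ≡ 0 then multiplying both sides by 69^(−1) gives b ≡ 0. So 69 is not a zero-divisor.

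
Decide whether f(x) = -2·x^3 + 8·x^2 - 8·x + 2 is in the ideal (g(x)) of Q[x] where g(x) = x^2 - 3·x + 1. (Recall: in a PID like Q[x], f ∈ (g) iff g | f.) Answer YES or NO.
In Q[x] the ideal (g) consists of all multiples of g, so f ∈ (g) iff g | f, i.e. iff the remainder of f on division by g is 0. Divide f by g (g is monic, so eliminate the leading term of the running remainder at each step):
  leading term -2·x^3: subtract (-2·x)·g(x) = -2·x^3 + 6·x^2 - 2·x, leaving 2·x^2 - 6·x + 2
  leading term 2·x^2: subtract (2)·g(x) = 2·x^2 - 6·x + 2, leaving 0
The remainder is 0, so f(x) = g(x) · h(x) with h(x) = 2 - 2·x. Hence g | f, i.e. f ∈ (g).

Final answer: YES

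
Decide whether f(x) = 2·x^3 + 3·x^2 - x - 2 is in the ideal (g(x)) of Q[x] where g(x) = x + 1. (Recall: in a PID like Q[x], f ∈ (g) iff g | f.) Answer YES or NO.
YES

In Q[x] the ideal (g) consists of all multiples of g, so f ∈ (g) iff g | f, i.e. iff the remainder of f on division by g is 0. Divide f by g (g is monic, so eliminate the leading term of the running remainder at each step):
  leading term 2·x^3: subtract (2·x^2)·g(x) = 2·x^3 + 2·x^2, leaving x^2 - x - 2
  leading term x^2: subtract (x)·g(x) = x^2 + x, leaving -2·x - 2
  leading term -2·x: subtract (-2)·g(x) = -2·x - 2, leaving 0
The remainder is 0, so f(x) = g(x) · h(x) with h(x) = 2·x^2 + x - 2. Hence g | f, i.e. f ∈ (g).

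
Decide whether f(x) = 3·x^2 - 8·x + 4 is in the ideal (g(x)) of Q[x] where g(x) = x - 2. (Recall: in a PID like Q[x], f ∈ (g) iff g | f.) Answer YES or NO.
In Q[x] the ideal (g) consists of all multiples of g, so f ∈ (g) iff g | f, i.e. iff the remainder of f on division by g is 0. Divide f by g (g is monic, so eliminate the leading term of the running remainder at each step):
  leading term 3·x^2: subtract (3·x)·g(x) = 3·x^2 - 6·x, leaving 4 - 2·x
  leading term -2·x: subtract (-2)·g(x) = 4 - 2·x, leaving 0
The remainder is 0, so f(x) = g(x) · h(x) with h(x) = 3·x - 2. Hence g | f, i.e. f ∈ (g).

Final answer: YES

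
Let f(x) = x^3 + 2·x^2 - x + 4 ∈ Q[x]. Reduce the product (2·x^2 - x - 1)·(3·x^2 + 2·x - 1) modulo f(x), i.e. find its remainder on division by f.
First multiply in Q[x] without reducing: a · b = 6·x^4 + x^3 - 7·x^2 - x + 1. Now divide by f(x) = x^3 + 2·x^2 - x + 4, eliminating the leading term at each step:
  leading term 6·x^4: subtract (6·x)·f(x) = 6·x^4 + 12·x^3 - 6·x^2 + 24·x, leaving -11·x^3 - x^2 - 25·x + 1
  leading term -11·x^3: subtract (-11)·f(x) = -11·x^3 - 22·x^2 + 11·x - 44, leaving 21·x^2 - 36·x + 45
The degree is now < 3, so this is the remainder. Hence a · b ≡ 21·x^2 - 36·x + 45 in Q[x]/(f).

Final answer: a · b ≡ 21·x^2 - 36·x + 45 (mod f(x))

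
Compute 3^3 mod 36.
27

Use repeated squaring. Binary(3) = 11. Walk through the bits of the exponent 3 left-to-right: at each bit after the leading one, square the running value, then multiply by 3 if the bit is 1 (always reducing mod 36):
  bit 1 = 1 (leading): start with 3.
  bit 2 = 1: square 3^2 = 9; bit is 1, so multiply 9·3 = 27 (mod 36).
Final value: 3^3 ≡ 27 (mod 36).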